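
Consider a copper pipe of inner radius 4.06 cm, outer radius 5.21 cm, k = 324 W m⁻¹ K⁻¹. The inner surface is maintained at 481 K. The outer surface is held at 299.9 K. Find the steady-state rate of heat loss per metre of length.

Q' = 2πk·ΔT/ln(r₂/r₁) = 2π × 324 × 181.1 / ln(0.0521/0.0406) = 1.48×10^6 W/m

Q' = 1480 kW/m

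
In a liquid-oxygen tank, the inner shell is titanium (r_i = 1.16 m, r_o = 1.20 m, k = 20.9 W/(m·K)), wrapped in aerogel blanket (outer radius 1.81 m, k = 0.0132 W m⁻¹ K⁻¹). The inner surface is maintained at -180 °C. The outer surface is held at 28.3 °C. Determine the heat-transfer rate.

Series thermal resistances, inner to outer:
  R_titanium = (1/1.16 − 1/1.20)/(4πk) = 0.02874/(4π·20.9) = 1.094×10^-4 K/W
  R_aerogel blanket = (1/1.20 − 1/1.81)/(4πk) = 0.2808/(4π·0.0132) = 1.693 K/W
ΣR = 1.094×10^-4 + 1.693 = 1.693 K/W
Q = ΔT/ΣR = (-180 °C − 28.3 °C)/1.693 = -123 W
(Negative Q ⇒ heat flows inward; heat gain = 123 W.)

Q = 123 W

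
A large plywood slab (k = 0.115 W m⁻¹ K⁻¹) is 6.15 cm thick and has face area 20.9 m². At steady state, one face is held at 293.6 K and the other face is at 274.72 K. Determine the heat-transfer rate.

Q = 738 W

Q = kA·ΔT/L = 0.115 × 20.9 × |293.6 K − 274.72 K| / 0.0615 = 738 W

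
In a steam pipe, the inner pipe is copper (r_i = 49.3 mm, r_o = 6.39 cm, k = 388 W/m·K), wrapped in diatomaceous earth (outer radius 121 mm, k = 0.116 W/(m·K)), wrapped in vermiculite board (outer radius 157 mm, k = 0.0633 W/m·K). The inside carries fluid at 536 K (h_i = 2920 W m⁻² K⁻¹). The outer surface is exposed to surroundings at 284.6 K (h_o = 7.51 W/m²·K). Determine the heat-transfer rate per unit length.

Resistance network (inner→outer):
  R'_conv,in = 1/(2πr h) = 1/(2π·0.0493·2920) = 0.001106 m·K/W
  R'_copper = ln(0.0639/0.0493)/(2πk) = 0.2594/(2π·388) = 1.064×10^-4 m·K/W
  R'_diatomaceous earth = ln(0.121/0.0639)/(2πk) = 0.6385/(2π·0.116) = 0.8760 m·K/W
  R'_vermiculite board = ln(0.157/0.121)/(2πk) = 0.2605/(2π·0.0633) = 0.6549 m·K/W
  R'_conv,out = 1/(2πr h) = 1/(2π·0.157·7.51) = 0.1350 m·K/W
ΣR = 0.001106 + 1.064×10^-4 + 0.8760 + 0.6549 + 0.1350 = 1.667 m·K/W
Q' = ΔT/ΣR = (536 K − 284.6 K)/1.667 = 151 W/m

Q' = 151 W/m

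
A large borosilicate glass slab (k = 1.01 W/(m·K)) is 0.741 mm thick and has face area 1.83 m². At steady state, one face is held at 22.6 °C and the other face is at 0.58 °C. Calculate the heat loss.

Q = 54900 W

Q = kA·ΔT/L = 1.01 × 1.83 × |22.6 °C − 0.58 °C| / 7.41×10^-4 = 54900 W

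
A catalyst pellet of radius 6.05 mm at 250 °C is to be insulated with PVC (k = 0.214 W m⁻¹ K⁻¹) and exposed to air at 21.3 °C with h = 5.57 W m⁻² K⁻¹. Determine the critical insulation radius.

For a sphere, r_cr = 2k_ins/h = 2·0.214/5.57 = 0.0768 m = 7.68 cm

r_cr = 7.68 cm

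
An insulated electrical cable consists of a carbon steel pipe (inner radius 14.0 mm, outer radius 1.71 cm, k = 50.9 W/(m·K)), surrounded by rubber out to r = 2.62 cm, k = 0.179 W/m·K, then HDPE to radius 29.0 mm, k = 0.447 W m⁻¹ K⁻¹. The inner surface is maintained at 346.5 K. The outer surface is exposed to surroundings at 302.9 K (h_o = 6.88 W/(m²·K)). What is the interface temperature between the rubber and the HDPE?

T = 332.9 K

Resistance network (inner→outer):
  R'_carbon steel = ln(0.0171/0.0140)/(2πk) = 0.2000/(2π·50.9) = 6.254×10^-4 m·K/W
  R'_rubber = ln(0.0262/0.0171)/(2πk) = 0.4267/(2π·0.179) = 0.3794 m·K/W
  R'_HDPE = ln(0.0290/0.0262)/(2πk) = 0.1015/(2π·0.447) = 0.03615 m·K/W
  R'_conv,out = 1/(2πr h) = 1/(2π·0.0290·6.88) = 0.7977 m·K/W
ΣR = 6.254×10^-4 + 0.3794 + 0.03615 + 0.7977 = 1.214 m·K/W
Q' = ΔT/ΣR = (346.5 K − 302.9 K)/1.214 = 35.91 W/m
From the inner boundary to the rubber/HDPE interface, ΣR_partial = 0.3800 m·K/W.
T_interface = T_in − Q'·ΣR_partial = 346.5 K − (35.91)(0.3800) = 332.9 K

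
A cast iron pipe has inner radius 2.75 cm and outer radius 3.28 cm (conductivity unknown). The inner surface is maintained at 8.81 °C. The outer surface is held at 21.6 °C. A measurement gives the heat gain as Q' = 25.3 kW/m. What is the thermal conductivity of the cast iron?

k = 55.5 W/m·K

ΣR = ΔT/Q' = |8.81 − 21.6|/25300 = 5.055×10^-4 m·K/W
ln(r₂/r₁)/(2πk) = 5.055×10^-4 ⇒ k = 0.1762/(2π·5.055×10^-4) = 55.5 W/m·K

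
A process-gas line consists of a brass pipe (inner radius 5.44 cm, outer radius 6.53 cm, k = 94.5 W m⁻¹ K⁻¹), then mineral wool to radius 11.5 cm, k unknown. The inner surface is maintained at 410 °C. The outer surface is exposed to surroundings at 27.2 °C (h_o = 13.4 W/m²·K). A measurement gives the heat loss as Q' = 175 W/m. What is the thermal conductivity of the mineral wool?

ΣR = ΔT/Q' = |410 − 27.2|/175 = 2.187 m·K/W
Known resistances:
  R'_brass = ln(0.0653/0.0544)/(2πk) = 0.1826/(2π·94.5) = 3.076×10^-4 m·K/W
  R'_conv,out = 1/(2πr h) = 1/(2π·0.115·13.4) = 0.1033 m·K/W
R_mineral wool = ΣR − ΣR_known = 2.187 − 0.1036 = 2.083 m·K/W
ln(r₂/r₁)/(2πk) = 2.083 ⇒ k = 0.5659/(2π·2.083) = 0.0432 W/m·K

k = 0.0432 W/m·K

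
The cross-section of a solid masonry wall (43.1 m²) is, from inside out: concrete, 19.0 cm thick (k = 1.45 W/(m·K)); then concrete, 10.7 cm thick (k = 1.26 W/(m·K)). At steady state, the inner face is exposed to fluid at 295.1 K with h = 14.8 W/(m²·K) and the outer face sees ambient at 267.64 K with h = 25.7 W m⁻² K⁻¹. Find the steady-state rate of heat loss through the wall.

Q = 3.67 kW

Series thermal resistances, inner to outer:
  R_conv,in = 1/(hA) = 1/(14.8·43.1) = 0.001568 K/W
  R_concrete = L/(kA) = 0.190/(1.45·43.1) = 0.003040 K/W
  R_concrete = L/(kA) = 0.107/(1.26·43.1) = 0.001970 K/W
  R_conv,out = 1/(hA) = 1/(25.7·43.1) = 9.028×10^-4 K/W
ΣR = 0.001568 + 0.003040 + 0.001970 + 9.028×10^-4 = 0.007481 K/W
Q = ΔT/ΣR = (295.1 K − 267.64 K)/0.007481 = 3670 W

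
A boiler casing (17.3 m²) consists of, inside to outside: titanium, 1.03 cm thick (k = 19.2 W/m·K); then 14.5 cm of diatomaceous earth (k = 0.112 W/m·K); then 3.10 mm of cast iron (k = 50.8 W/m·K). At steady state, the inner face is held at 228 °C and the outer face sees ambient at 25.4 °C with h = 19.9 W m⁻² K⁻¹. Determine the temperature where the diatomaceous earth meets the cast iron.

T = 33.0 °C

Resistance network (inner→outer):
  R_titanium = L/(kA) = 0.0103/(19.2·17.3) = 3.101×10^-5 K/W
  R_diatomaceous earth = L/(kA) = 0.145/(0.112·17.3) = 0.07483 K/W
  R_cast iron = L/(kA) = 0.00310/(50.8·17.3) = 3.527×10^-6 K/W
  R_conv,out = 1/(hA) = 1/(19.9·17.3) = 0.002905 K/W
ΣR = 3.101×10^-5 + 0.07483 + 3.527×10^-6 + 0.002905 = 0.07777 K/W
Q = ΔT/ΣR = (228 °C − 25.4 °C)/0.07777 = 2605 W
From the inner boundary to the diatomaceous earth/cast iron interface, ΣR_partial = 0.07486 K/W.
T_interface = T_in − Q·ΣR_partial = 228 °C − (2605)(0.07486) = 33.0 °C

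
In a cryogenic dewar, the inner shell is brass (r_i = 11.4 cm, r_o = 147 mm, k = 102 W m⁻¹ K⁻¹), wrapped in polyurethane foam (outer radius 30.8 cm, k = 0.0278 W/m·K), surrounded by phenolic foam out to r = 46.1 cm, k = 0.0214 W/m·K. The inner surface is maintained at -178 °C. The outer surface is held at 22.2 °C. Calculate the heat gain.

Q = 14.1 W

Resistance network (inner→outer):
  R_brass = (1/0.114 − 1/0.147)/(4πk) = 1.969/(4π·102) = 0.001536 K/W
  R_polyurethane foam = (1/0.147 − 1/0.308)/(4πk) = 3.556/(4π·0.0278) = 10.18 K/W
  R_phenolic foam = (1/0.308 − 1/0.461)/(4πk) = 1.078/(4π·0.0214) = 4.007 K/W
ΣR = 0.001536 + 10.18 + 4.007 = 14.19 K/W
Q = ΔT/ΣR = (-178 °C − 22.2 °C)/14.19 = -14.1 W
(Negative Q ⇒ heat flows inward; heat gain = 14.1 W.)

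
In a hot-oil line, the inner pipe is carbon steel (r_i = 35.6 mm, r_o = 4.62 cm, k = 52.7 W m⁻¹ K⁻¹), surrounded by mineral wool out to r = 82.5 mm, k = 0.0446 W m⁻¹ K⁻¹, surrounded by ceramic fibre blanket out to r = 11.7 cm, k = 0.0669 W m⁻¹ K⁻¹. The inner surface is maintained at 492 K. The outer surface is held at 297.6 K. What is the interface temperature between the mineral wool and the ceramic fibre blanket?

Treat each layer as a resistance in series:
  R'_carbon steel = ln(0.0462/0.0356)/(2πk) = 0.2606/(2π·52.7) = 7.871×10^-4 m·K/W
  R'_mineral wool = ln(0.0825/0.0462)/(2πk) = 0.5798/(2π·0.0446) = 2.069 m·K/W
  R'_ceramic fibre blanket = ln(0.117/0.0825)/(2πk) = 0.3494/(2π·0.0669) = 0.8312 m·K/W
ΣR = 7.871×10^-4 + 2.069 + 0.8312 = 2.901 m·K/W
Q' = ΔT/ΣR = (492 K − 297.6 K)/2.901 = 67.01 W/m
From the inner boundary to the mineral wool/ceramic fibre blanket interface, ΣR_partial = 2.070 m·K/W.
T_interface = T_in − Q'·ΣR_partial = 492 K − (67.01)(2.070) = 353.3 K

T = 353.3 K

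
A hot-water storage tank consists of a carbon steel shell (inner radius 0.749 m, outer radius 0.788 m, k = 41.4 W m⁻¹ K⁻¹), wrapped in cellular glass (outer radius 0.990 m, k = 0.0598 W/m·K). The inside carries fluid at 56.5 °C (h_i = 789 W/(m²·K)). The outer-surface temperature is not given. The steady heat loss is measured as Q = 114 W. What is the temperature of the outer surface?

Series resistances:
  R_conv,in = 1/(4πr²h) = 1/(4π·0.749²·789) = 1.798×10^-4 K/W
  R_carbon steel = (1/0.749 − 1/0.788)/(4πk) = 0.06608/(4π·41.4) = 1.270×10^-4 K/W
  R_cellular glass = (1/0.788 − 1/0.990)/(4πk) = 0.2589/(4π·0.0598) = 0.3446 K/W
ΣR = 0.3449 K/W
ΔT = Q·ΣR = 114 × 0.3449 = 39.32 K
Heat flows outward, so T_out = T_in − ΔT = 56.5 − 39.32 = 17.2 °C

T_out = 17.2 °C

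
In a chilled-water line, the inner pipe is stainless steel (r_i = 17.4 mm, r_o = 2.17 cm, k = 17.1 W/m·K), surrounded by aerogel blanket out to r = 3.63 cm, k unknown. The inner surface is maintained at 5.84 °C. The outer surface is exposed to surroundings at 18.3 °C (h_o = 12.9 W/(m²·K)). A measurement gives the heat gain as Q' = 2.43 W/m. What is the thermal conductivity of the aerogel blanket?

ΣR = ΔT/Q' = |5.84 − 18.3|/2.43 = 5.128 m·K/W
Known resistances:
  R'_stainless steel = ln(0.0217/0.0174)/(2πk) = 0.2208/(2π·17.1) = 0.002055 m·K/W
  R'_conv,out = 1/(2πr h) = 1/(2π·0.0363·12.9) = 0.3399 m·K/W
R_aerogel blanket = ΣR − ΣR_known = 5.128 − 0.3420 = 4.786 m·K/W
ln(r₂/r₁)/(2πk) = 4.786 ⇒ k = 0.5145/(2π·4.786) = 0.0171 W/m·K

k = 0.0171 W/m·K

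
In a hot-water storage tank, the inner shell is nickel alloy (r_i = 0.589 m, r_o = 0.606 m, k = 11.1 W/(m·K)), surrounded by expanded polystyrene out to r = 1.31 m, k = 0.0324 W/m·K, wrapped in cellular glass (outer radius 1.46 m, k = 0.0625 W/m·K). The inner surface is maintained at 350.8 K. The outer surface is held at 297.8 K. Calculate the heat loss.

Q = 23.3 W

Series thermal resistances, inner to outer:
  R_nickel alloy = (1/0.589 − 1/0.606)/(4πk) = 0.04763/(4π·11.1) = 3.415×10^-4 K/W
  R_expanded polystyrene = (1/0.606 − 1/1.31)/(4πk) = 0.8868/(4π·0.0324) = 2.178 K/W
  R_cellular glass = (1/1.31 − 1/1.46)/(4πk) = 0.07843/(4π·0.0625) = 0.09986 K/W
ΣR = 3.415×10^-4 + 2.178 + 0.09986 = 2.278 K/W
Q = ΔT/ΣR = (350.8 K − 297.8 K)/2.278 = 23.3 W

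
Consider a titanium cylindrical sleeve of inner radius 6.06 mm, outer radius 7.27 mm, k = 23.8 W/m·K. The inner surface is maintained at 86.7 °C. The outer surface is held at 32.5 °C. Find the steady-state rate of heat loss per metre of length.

Q' = 2πk·ΔT/ln(r₂/r₁) = 2π × 23.8 × 54.2 / ln(0.00727/0.00606) = 44500 W/m

Q' = 44.5 kW/m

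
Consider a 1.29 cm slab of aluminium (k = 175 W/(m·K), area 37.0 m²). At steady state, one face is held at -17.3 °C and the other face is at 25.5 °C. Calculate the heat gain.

Q = 2.15×10^7 W

Q = kA·ΔT/L = 175 × 37.0 × |-17.3 °C − 25.5 °C| / 0.0129 = 2.15×10^7 W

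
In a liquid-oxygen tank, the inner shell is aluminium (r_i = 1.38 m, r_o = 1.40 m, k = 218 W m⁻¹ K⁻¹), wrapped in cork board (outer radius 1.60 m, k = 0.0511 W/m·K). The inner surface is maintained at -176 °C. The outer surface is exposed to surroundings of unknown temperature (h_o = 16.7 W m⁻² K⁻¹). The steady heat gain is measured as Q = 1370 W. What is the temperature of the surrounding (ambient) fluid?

T_out = 17.0 °C

Sum the resistances:
  R_aluminium = (1/1.38 − 1/1.40)/(4πk) = 0.01035/(4π·218) = 3.779×10^-6 K/W
  R_cork board = (1/1.40 − 1/1.60)/(4πk) = 0.08929/(4π·0.0511) = 0.1390 K/W
  R_conv,out = 1/(4πr²h) = 1/(4π·1.60²·16.7) = 0.001861 K/W
ΣR = 0.1409 K/W
ΔT = Q·ΣR = 1370 × 0.1409 = 193.0 K
Heat flows inward, so T_out = T_in + ΔT = -176 + 193.0 = 17.0 °C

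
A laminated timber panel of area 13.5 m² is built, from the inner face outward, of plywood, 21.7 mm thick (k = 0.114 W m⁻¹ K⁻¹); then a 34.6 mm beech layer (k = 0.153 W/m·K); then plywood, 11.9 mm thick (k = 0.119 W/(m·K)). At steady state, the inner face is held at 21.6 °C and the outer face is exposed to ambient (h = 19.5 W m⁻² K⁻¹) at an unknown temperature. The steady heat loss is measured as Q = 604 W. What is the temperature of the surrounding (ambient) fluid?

T_out = -3.80 °C

Sum the resistances:
  R_plywood = L/(kA) = 0.0217/(0.114·13.5) = 0.01410 K/W
  R_beech = L/(kA) = 0.0346/(0.153·13.5) = 0.01675 K/W
  R_plywood = L/(kA) = 0.0119/(0.119·13.5) = 0.007407 K/W
  R_conv,out = 1/(hA) = 1/(19.5·13.5) = 0.003799 K/W
ΣR = 0.04206 K/W
ΔT = Q·ΣR = 604 × 0.04206 = 25.40 K
Heat flows outward, so T_out = T_in − ΔT = 21.6 − 25.40 = -3.80 °C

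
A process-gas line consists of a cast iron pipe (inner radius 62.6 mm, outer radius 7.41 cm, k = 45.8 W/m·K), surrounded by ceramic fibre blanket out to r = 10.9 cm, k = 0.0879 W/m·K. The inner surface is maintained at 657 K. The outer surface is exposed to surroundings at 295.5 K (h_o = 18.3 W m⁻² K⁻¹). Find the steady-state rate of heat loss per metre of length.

Q' = 464 W/m

Treat each layer as a resistance in series:
  R'_cast iron = ln(0.0741/0.0626)/(2πk) = 0.1687/(2π·45.8) = 5.861×10^-4 m·K/W
  R'_ceramic fibre blanket = ln(0.109/0.0741)/(2πk) = 0.3859/(2π·0.0879) = 0.6988 m·K/W
  R'_conv,out = 1/(2πr h) = 1/(2π·0.109·18.3) = 0.07979 m·K/W
ΣR = 5.861×10^-4 + 0.6988 + 0.07979 = 0.7792 m·K/W
Q' = ΔT/ΣR = (657 K − 295.5 K)/0.7792 = 464 W/m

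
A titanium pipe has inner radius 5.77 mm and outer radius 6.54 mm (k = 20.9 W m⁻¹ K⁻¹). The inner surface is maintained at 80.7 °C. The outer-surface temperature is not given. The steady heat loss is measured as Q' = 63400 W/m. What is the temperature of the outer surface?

T_out = 20.2 °C

Series resistances:
  R'_titanium = ln(0.00654/0.00577)/(2πk) = 0.1253/(2π·20.9) = 9.539×10^-4 m·K/W
ΣR = 9.539×10^-4 m·K/W
ΔT = Q'·ΣR = 63400 × 9.539×10^-4 = 60.48 K
Heat flows outward, so T_out = T_in − ΔT = 80.7 − 60.48 = 20.2 °C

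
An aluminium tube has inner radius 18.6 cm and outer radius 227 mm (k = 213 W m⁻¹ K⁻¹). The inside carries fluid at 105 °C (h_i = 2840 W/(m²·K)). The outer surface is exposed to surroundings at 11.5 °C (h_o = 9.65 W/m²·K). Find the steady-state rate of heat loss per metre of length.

Series thermal resistances, inner to outer:
  R'_conv,in = 1/(2πr h) = 1/(2π·0.186·2840) = 3.013×10^-4 m·K/W
  R'_aluminium = ln(0.227/0.186)/(2πk) = 0.1992/(2π·213) = 1.488×10^-4 m·K/W
  R'_conv,out = 1/(2πr h) = 1/(2π·0.227·9.65) = 0.07266 m·K/W
ΣR = 3.013×10^-4 + 1.488×10^-4 + 0.07266 = 0.07311 m·K/W
Q' = ΔT/ΣR = (105 °C − 11.5 °C)/0.07311 = 1280 W/m

Q' = 1280 W/m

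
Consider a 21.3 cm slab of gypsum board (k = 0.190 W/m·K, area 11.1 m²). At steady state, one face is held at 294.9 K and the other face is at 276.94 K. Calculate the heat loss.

Q = kA·ΔT/L = 0.190 × 11.1 × |294.9 K − 276.94 K| / 0.213 = 178 W

Q = 178 W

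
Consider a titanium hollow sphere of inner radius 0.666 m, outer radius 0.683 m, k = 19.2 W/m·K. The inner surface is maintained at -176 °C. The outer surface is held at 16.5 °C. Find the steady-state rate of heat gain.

Q = 4πk·ΔT/(1/r₁ − 1/r₂) = 4π × 19.2 × 192.5 / (1/0.666 − 1/0.683) = 1.24×10^6 W

Q = 1.24×10^6 W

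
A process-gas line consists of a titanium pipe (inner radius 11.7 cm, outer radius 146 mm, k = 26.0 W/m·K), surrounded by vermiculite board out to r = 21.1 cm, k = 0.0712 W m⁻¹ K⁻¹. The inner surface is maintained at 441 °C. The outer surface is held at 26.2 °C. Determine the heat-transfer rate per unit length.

Q' = 503 W/m

Resistance network (inner→outer):
  R'_titanium = ln(0.146/0.117)/(2πk) = 0.2214/(2π·26.0) = 0.001355 m·K/W
  R'_vermiculite board = ln(0.211/0.146)/(2πk) = 0.3683/(2π·0.0712) = 0.8232 m·K/W
ΣR = 0.001355 + 0.8232 = 0.8246 m·K/W
Q' = ΔT/ΣR = (441 °C − 26.2 °C)/0.8246 = 503 W/m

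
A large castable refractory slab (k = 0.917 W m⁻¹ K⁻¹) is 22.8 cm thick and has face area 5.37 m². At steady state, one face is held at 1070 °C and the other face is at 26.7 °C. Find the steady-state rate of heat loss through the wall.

Q = kA·ΔT/L = 0.917 × 5.37 × |1070 °C − 26.7 °C| / 0.228 = 22500 W

Q = 22.5 kW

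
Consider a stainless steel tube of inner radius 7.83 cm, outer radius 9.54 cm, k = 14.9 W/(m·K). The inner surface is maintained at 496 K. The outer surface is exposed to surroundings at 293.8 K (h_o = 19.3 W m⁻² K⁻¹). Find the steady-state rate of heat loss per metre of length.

Q' = 2.28 kW/m

Resistance network (inner→outer):
  R'_stainless steel = ln(0.0954/0.0783)/(2πk) = 0.1975/(2π·14.9) = 0.002110 m·K/W
  R'_conv,out = 1/(2πr h) = 1/(2π·0.0954·19.3) = 0.08644 m·K/W
ΣR = 0.002110 + 0.08644 = 0.08855 m·K/W
Q' = ΔT/ΣR = (496 K − 293.8 K)/0.08855 = 2280 W/m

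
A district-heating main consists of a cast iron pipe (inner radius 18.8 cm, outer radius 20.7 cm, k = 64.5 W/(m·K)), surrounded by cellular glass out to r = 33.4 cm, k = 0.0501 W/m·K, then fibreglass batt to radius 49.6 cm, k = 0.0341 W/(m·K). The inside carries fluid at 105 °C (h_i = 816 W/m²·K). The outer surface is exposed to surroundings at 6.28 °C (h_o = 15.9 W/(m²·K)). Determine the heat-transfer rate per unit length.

Q' = 29.1 W/m

Series thermal resistances, inner to outer:
  R'_conv,in = 1/(2πr h) = 1/(2π·0.188·816) = 0.001037 m·K/W
  R'_cast iron = ln(0.207/0.188)/(2πk) = 0.09628/(2π·64.5) = 2.376×10^-4 m·K/W
  R'_cellular glass = ln(0.334/0.207)/(2πk) = 0.4784/(2π·0.0501) = 1.520 m·K/W
  R'_fibreglass batt = ln(0.496/0.334)/(2πk) = 0.3954/(2π·0.0341) = 1.846 m·K/W
  R'_conv,out = 1/(2πr h) = 1/(2π·0.496·15.9) = 0.02018 m·K/W
ΣR = 0.001037 + 2.376×10^-4 + 1.520 + 1.846 + 0.02018 = 3.387 m·K/W
Q' = ΔT/ΣR = (105 °C − 6.28 °C)/3.387 = 29.1 W/m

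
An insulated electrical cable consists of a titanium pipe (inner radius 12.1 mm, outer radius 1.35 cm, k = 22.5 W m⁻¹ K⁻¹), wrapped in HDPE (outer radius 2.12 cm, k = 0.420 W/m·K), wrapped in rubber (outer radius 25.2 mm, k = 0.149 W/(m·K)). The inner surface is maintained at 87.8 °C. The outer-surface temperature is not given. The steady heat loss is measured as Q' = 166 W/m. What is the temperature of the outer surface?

T_out = 28.6 °C

Series resistances:
  R'_titanium = ln(0.0135/0.0121)/(2πk) = 0.1095/(2π·22.5) = 7.744×10^-4 m·K/W
  R'_HDPE = ln(0.0212/0.0135)/(2πk) = 0.4513/(2π·0.420) = 0.1710 m·K/W
  R'_rubber = ln(0.0252/0.0212)/(2πk) = 0.1728/(2π·0.149) = 0.1846 m·K/W
ΣR = 0.3564 m·K/W
ΔT = Q'·ΣR = 166 × 0.3564 = 59.16 K
Heat flows outward, so T_out = T_in − ΔT = 87.8 − 59.16 = 28.6 °C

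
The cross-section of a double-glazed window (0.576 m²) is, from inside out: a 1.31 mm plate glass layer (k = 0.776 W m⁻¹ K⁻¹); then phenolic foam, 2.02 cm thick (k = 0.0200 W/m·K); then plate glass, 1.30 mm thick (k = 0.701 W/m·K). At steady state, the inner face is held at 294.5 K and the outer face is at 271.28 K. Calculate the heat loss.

Series thermal resistances, inner to outer:
  R_plate glass = L/(kA) = 0.00131/(0.776·0.576) = 0.002931 K/W
  R_phenolic foam = L/(kA) = 0.0202/(0.0200·0.576) = 1.753 K/W
  R_plate glass = L/(kA) = 0.00130/(0.701·0.576) = 0.003220 K/W
ΣR = 0.002931 + 1.753 + 0.003220 = 1.759 K/W
Q = ΔT/ΣR = (294.5 K − 271.28 K)/1.759 = 13.2 W

Q = 13.2 W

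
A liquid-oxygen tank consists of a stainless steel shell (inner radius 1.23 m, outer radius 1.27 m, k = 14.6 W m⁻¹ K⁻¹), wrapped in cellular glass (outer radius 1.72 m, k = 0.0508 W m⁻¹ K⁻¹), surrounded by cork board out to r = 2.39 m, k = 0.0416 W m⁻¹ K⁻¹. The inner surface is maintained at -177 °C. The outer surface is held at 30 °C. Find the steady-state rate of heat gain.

Q = 326 W

Resistance network (inner→outer):
  R_stainless steel = (1/1.23 − 1/1.27)/(4πk) = 0.02561/(4π·14.6) = 1.396×10^-4 K/W
  R_cellular glass = (1/1.27 − 1/1.72)/(4πk) = 0.2060/(4π·0.0508) = 0.3227 K/W
  R_cork board = (1/1.72 − 1/2.39)/(4πk) = 0.1630/(4π·0.0416) = 0.3118 K/W
ΣR = 1.396×10^-4 + 0.3227 + 0.3118 = 0.6346 K/W
Q = ΔT/ΣR = (-177 °C − 30 °C)/0.6346 = -326 W
(Negative Q ⇒ heat flows inward; heat gain = 326 W.)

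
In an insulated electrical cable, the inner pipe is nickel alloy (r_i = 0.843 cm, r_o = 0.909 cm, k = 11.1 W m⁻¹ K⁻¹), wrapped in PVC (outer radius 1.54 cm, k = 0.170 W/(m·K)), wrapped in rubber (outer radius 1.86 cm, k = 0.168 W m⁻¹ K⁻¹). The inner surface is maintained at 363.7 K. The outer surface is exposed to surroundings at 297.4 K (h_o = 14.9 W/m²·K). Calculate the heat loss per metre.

Resistance network (inner→outer):
  R'_nickel alloy = ln(0.00909/0.00843)/(2πk) = 0.07538/(2π·11.1) = 0.001081 m·K/W
  R'_PVC = ln(0.0154/0.00909)/(2πk) = 0.5272/(2π·0.170) = 0.4936 m·K/W
  R'_rubber = ln(0.0186/0.0154)/(2πk) = 0.1888/(2π·0.168) = 0.1789 m·K/W
  R'_conv,out = 1/(2πr h) = 1/(2π·0.0186·14.9) = 0.5743 m·K/W
ΣR = 0.001081 + 0.4936 + 0.1789 + 0.5743 = 1.248 m·K/W
Q' = ΔT/ΣR = (363.7 K − 297.4 K)/1.248 = 53.1 W/m

Q' = 53.1 W/m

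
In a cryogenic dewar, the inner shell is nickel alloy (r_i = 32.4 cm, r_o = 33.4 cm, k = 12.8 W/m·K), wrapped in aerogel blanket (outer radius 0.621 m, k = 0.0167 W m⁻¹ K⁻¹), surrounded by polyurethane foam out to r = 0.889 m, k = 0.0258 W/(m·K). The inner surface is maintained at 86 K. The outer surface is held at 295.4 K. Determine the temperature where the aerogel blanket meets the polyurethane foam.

T = 256.7 K

Resistance network (inner→outer):
  R_nickel alloy = (1/0.324 − 1/0.334)/(4πk) = 0.09241/(4π·12.8) = 5.745×10^-4 K/W
  R_aerogel blanket = (1/0.334 − 1/0.621)/(4πk) = 1.384/(4π·0.0167) = 6.594 K/W
  R_polyurethane foam = (1/0.621 − 1/0.889)/(4πk) = 0.4854/(4π·0.0258) = 1.497 K/W
ΣR = 5.745×10^-4 + 6.594 + 1.497 = 8.092 K/W
Q = ΔT/ΣR = (86 K − 295.4 K)/8.092 = -25.88 W
From the inner boundary to the aerogel blanket/polyurethane foam interface, ΣR_partial = 6.595 K/W.
T_interface = T_in − Q·ΣR_partial = 86 K − (-25.88)(6.595) = 256.7 K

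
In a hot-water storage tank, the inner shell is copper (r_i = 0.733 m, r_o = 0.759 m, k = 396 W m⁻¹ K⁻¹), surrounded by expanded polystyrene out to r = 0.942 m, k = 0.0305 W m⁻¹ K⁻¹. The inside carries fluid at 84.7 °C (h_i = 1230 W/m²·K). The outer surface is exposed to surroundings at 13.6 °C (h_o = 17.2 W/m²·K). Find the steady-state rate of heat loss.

Q = 106 W

Resistance network (inner→outer):
  R_conv,in = 1/(4πr²h) = 1/(4π·0.733²·1230) = 1.204×10^-4 K/W
  R_copper = (1/0.733 − 1/0.759)/(4πk) = 0.04673/(4π·396) = 9.391×10^-6 K/W
  R_expanded polystyrene = (1/0.759 − 1/0.942)/(4πk) = 0.2560/(4π·0.0305) = 0.6678 K/W
  R_conv,out = 1/(4πr²h) = 1/(4π·0.942²·17.2) = 0.005214 K/W
ΣR = 1.204×10^-4 + 9.391×10^-6 + 0.6678 + 0.005214 = 0.6731 K/W
Q = ΔT/ΣR = (84.7 °C − 13.6 °C)/0.6731 = 106 W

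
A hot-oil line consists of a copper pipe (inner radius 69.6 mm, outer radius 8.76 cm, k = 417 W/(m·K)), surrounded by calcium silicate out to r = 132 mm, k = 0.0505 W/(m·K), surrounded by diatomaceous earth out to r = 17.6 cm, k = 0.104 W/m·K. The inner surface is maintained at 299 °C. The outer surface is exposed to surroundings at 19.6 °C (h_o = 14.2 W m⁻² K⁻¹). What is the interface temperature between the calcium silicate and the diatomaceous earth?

T = 98.0 °C

Resistance network (inner→outer):
  R'_copper = ln(0.0876/0.0696)/(2πk) = 0.2300/(2π·417) = 8.779×10^-5 m·K/W
  R'_calcium silicate = ln(0.132/0.0876)/(2πk) = 0.4100/(2π·0.0505) = 1.292 m·K/W
  R'_diatomaceous earth = ln(0.176/0.132)/(2πk) = 0.2877/(2π·0.104) = 0.4403 m·K/W
  R'_conv,out = 1/(2πr h) = 1/(2π·0.176·14.2) = 0.06368 m·K/W
ΣR = 8.779×10^-5 + 1.292 + 0.4403 + 0.06368 = 1.796 m·K/W
Q' = ΔT/ΣR = (299 °C − 19.6 °C)/1.796 = 155.6 W/m
From the inner boundary to the calcium silicate/diatomaceous earth interface, ΣR_partial = 1.292 m·K/W.
T_interface = T_in − Q'·ΣR_partial = 299 °C − (155.6)(1.292) = 98.0 °C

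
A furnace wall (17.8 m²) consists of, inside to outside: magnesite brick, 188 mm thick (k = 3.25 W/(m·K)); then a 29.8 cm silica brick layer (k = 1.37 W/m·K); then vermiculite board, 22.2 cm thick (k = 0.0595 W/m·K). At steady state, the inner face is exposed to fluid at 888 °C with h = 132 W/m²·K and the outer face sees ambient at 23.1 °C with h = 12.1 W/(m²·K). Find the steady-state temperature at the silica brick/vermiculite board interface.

T = 828 °C

Treat each layer as a resistance in series:
  R_conv,in = 1/(hA) = 1/(132·17.8) = 4.256×10^-4 K/W
  R_magnesite brick = L/(kA) = 0.188/(3.25·17.8) = 0.003250 K/W
  R_silica brick = L/(kA) = 0.298/(1.37·17.8) = 0.01222 K/W
  R_vermiculite board = L/(kA) = 0.222/(0.0595·17.8) = 0.2096 K/W
  R_conv,out = 1/(hA) = 1/(12.1·17.8) = 0.004643 K/W
ΣR = 4.256×10^-4 + 0.003250 + 0.01222 + 0.2096 + 0.004643 = 0.2301 K/W
Q = ΔT/ΣR = (888 °C − 23.1 °C)/0.2301 = 3759 W
From the inner boundary to the silica brick/vermiculite board interface, ΣR_partial = 0.01590 K/W.
T_interface = T_in − Q·ΣR_partial = 888 °C − (3759)(0.01590) = 828 °C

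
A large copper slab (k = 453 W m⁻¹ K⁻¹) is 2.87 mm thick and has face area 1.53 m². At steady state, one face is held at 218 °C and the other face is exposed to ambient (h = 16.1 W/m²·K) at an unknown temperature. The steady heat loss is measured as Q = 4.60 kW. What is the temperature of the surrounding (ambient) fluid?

T_out = 31.2 °C

Series resistances:
  R_copper = L/(kA) = 0.00287/(453·1.53) = 4.141×10^-6 K/W
  R_conv,out = 1/(hA) = 1/(16.1·1.53) = 0.04060 K/W
ΣR = 0.04060 K/W
ΔT = Q·ΣR = 4600 × 0.04060 = 186.8 K
Heat flows outward, so T_out = T_in − ΔT = 218 − 186.8 = 31.2 °C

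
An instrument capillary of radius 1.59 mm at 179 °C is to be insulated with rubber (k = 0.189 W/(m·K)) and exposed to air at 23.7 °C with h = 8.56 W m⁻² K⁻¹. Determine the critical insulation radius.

For a cylinder, r_cr = k_ins/h = 0.189/8.56 = 0.0221 m = 2.21 cm

r_cr = 2.21 cm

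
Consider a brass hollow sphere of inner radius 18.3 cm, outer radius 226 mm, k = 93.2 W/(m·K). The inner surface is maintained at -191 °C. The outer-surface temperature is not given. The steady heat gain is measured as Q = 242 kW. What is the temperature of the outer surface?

T_out = 23.8 °C

Series resistances:
  R_brass = (1/0.183 − 1/0.226)/(4πk) = 1.040/(4π·93.2) = 8.877×10^-4 K/W
ΣR = 8.877×10^-4 K/W
ΔT = Q·ΣR = 2.42×10^5 × 8.877×10^-4 = 214.8 K
Heat flows inward, so T_out = T_in + ΔT = -191 + 214.8 = 23.8 °C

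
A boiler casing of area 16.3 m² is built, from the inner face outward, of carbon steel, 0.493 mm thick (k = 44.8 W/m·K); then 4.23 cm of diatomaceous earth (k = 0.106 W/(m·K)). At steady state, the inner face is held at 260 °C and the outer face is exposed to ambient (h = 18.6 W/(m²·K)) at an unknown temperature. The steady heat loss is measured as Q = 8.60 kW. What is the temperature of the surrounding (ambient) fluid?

Sum the resistances:
  R_carbon steel = L/(kA) = 4.93×10^-4/(44.8·16.3) = 6.751×10^-7 K/W
  R_diatomaceous earth = L/(kA) = 0.0423/(0.106·16.3) = 0.02448 K/W
  R_conv,out = 1/(hA) = 1/(18.6·16.3) = 0.003298 K/W
ΣR = 0.02778 K/W
ΔT = Q·ΣR = 8600 × 0.02778 = 238.9 K
Heat flows outward, so T_out = T_in − ΔT = 260 − 238.9 = 21.1 °C

T_out = 21.1 °C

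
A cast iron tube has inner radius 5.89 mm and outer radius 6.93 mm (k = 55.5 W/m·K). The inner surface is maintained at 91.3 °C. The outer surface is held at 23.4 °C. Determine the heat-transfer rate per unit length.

Q' = 2πk·ΔT/ln(r₂/r₁) = 2π × 55.5 × 67.9 / ln(0.00693/0.00589) = 1.46×10^5 W/m

Q' = 1.46×10^5 W/m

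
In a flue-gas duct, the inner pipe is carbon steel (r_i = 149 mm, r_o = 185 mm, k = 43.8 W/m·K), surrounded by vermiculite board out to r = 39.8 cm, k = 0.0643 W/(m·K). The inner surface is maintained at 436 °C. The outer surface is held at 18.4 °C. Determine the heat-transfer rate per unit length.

Treat each layer as a resistance in series:
  R'_carbon steel = ln(0.185/0.149)/(2πk) = 0.2164/(2π·43.8) = 7.864×10^-4 m·K/W
  R'_vermiculite board = ln(0.398/0.185)/(2πk) = 0.7661/(2π·0.0643) = 1.896 m·K/W
ΣR = 7.864×10^-4 + 1.896 = 1.897 m·K/W
Q' = ΔT/ΣR = (436 °C − 18.4 °C)/1.897 = 220 W/m

Q' = 220 W/m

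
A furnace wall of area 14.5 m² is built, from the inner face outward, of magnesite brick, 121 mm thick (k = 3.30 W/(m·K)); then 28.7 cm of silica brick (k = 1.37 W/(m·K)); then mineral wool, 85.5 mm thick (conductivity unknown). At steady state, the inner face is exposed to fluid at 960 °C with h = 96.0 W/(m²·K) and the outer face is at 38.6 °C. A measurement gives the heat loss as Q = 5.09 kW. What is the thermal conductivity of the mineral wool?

k = 0.0361 W/m·K

ΣR = ΔT/Q = |960 − 38.6|/5090 = 0.1810 K/W
Known resistances:
  R_conv,in = 1/(hA) = 1/(96.0·14.5) = 7.184×10^-4 K/W
  R_magnesite brick = L/(kA) = 0.121/(3.30·14.5) = 0.002529 K/W
  R_silica brick = L/(kA) = 0.287/(1.37·14.5) = 0.01445 K/W
R_mineral wool = ΣR − ΣR_known = 0.1810 − 0.01770 = 0.1633 K/W
L/(kA) = 0.1633 ⇒ k = 0.0855/(0.1633·14.5) = 0.0361 W/m·K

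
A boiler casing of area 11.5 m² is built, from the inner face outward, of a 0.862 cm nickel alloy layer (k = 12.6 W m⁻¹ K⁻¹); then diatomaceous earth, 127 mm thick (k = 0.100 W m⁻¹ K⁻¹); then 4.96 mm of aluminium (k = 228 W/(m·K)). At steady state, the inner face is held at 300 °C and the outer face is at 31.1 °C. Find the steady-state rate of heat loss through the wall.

Resistance network (inner→outer):
  R_nickel alloy = L/(kA) = 0.00862/(12.6·11.5) = 5.949×10^-5 K/W
  R_diatomaceous earth = L/(kA) = 0.127/(0.100·11.5) = 0.1104 K/W
  R_aluminium = L/(kA) = 0.00496/(228·11.5) = 1.892×10^-6 K/W
ΣR = 5.949×10^-5 + 0.1104 + 1.892×10^-6 = 0.1105 K/W
Q = ΔT/ΣR = (300 °C − 31.1 °C)/0.1105 = 2430 W

Q = 2.43 kW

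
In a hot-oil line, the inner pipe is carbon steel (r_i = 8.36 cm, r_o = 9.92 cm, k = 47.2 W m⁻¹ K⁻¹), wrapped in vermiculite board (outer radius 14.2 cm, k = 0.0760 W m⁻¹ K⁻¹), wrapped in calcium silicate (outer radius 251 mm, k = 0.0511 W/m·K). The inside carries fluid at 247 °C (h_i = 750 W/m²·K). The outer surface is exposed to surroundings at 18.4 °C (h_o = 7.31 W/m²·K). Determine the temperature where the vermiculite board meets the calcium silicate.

T = 181 °C

Series thermal resistances, inner to outer:
  R'_conv,in = 1/(2πr h) = 1/(2π·0.0836·750) = 0.002538 m·K/W
  R'_carbon steel = ln(0.0992/0.0836)/(2πk) = 0.1711/(2π·47.2) = 5.769×10^-4 m·K/W
  R'_vermiculite board = ln(0.142/0.0992)/(2πk) = 0.3587/(2π·0.0760) = 0.7511 m·K/W
  R'_calcium silicate = ln(0.251/0.142)/(2πk) = 0.5696/(2π·0.0511) = 1.774 m·K/W
  R'_conv,out = 1/(2πr h) = 1/(2π·0.251·7.31) = 0.08674 m·K/W
ΣR = 0.002538 + 5.769×10^-4 + 0.7511 + 1.774 + 0.08674 = 2.615 m·K/W
Q' = ΔT/ΣR = (247 °C − 18.4 °C)/2.615 = 87.42 W/m
From the inner boundary to the vermiculite board/calcium silicate interface, ΣR_partial = 0.7542 m·K/W.
T_interface = T_in − Q'·ΣR_partial = 247 °C − (87.42)(0.7542) = 181 °C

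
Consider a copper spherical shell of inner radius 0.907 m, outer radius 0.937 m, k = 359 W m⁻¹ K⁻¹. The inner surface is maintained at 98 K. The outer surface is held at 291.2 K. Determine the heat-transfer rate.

Q = 24700 kW

Q = 4πk·ΔT/(1/r₁ − 1/r₂) = 4π × 359 × 193.2 / (1/0.907 − 1/0.937) = 2.47×10^7 W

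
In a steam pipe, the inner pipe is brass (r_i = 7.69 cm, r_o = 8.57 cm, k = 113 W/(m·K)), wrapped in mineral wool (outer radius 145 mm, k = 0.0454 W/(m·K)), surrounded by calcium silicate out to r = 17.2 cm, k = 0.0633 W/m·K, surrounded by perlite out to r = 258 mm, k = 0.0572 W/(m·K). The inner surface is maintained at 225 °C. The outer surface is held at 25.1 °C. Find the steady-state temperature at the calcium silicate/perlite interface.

Resistance network (inner→outer):
  R'_brass = ln(0.0857/0.0769)/(2πk) = 0.1083/(2π·113) = 1.526×10^-4 m·K/W
  R'_mineral wool = ln(0.145/0.0857)/(2πk) = 0.5259/(2π·0.0454) = 1.844 m·K/W
  R'_calcium silicate = ln(0.172/0.145)/(2πk) = 0.1708/(2π·0.0633) = 0.4293 m·K/W
  R'_perlite = ln(0.258/0.172)/(2πk) = 0.4055/(2π·0.0572) = 1.128 m·K/W
ΣR = 1.526×10^-4 + 1.844 + 0.4293 + 1.128 = 3.401 m·K/W
Q' = ΔT/ΣR = (225 °C − 25.1 °C)/3.401 = 58.78 W/m
From the inner boundary to the calcium silicate/perlite interface, ΣR_partial = 2.273 m·K/W.
T_interface = T_in − Q'·ΣR_partial = 225 °C − (58.78)(2.273) = 91.4 °C

T = 91.4 °C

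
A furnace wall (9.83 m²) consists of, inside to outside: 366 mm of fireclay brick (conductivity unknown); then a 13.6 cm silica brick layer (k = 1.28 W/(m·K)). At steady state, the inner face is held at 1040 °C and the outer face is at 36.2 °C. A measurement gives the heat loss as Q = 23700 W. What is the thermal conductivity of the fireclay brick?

k = 1.18 W/m·K

ΣR = ΔT/Q = |1040 − 36.2|/23700 = 0.04235 K/W
Known resistances:
  R_silica brick = L/(kA) = 0.136/(1.28·9.83) = 0.01081 K/W
R_fireclay brick = ΣR − ΣR_known = 0.04235 − 0.01081 = 0.03154 K/W
L/(kA) = 0.03154 ⇒ k = 0.366/(0.03154·9.83) = 1.18 W/m·K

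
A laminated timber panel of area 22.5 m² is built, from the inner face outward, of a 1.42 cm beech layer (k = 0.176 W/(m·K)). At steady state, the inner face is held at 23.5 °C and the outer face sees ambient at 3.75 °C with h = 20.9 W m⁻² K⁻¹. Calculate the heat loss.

Treat each layer as a resistance in series:
  R_beech = L/(kA) = 0.0142/(0.176·22.5) = 0.003586 K/W
  R_conv,out = 1/(hA) = 1/(20.9·22.5) = 0.002127 K/W
ΣR = 0.003586 + 0.002127 = 0.005713 K/W
Q = ΔT/ΣR = (23.5 °C − 3.75 °C)/0.005713 = 3460 W

Q = 3.46 kW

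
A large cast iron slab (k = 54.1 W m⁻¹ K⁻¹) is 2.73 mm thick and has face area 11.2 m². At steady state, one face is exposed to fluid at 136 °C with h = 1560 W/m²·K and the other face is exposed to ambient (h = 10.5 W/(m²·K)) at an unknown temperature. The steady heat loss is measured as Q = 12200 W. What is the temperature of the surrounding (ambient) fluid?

T_out = 31.5 °C

Sum the resistances:
  R_conv,in = 1/(hA) = 1/(1560·11.2) = 5.723×10^-5 K/W
  R_cast iron = L/(kA) = 0.00273/(54.1·11.2) = 4.506×10^-6 K/W
  R_conv,out = 1/(hA) = 1/(10.5·11.2) = 0.008503 K/W
ΣR = 0.008565 K/W
ΔT = Q·ΣR = 12200 × 0.008565 = 104.5 K
Heat flows outward, so T_out = T_in − ΔT = 136 − 104.5 = 31.5 °C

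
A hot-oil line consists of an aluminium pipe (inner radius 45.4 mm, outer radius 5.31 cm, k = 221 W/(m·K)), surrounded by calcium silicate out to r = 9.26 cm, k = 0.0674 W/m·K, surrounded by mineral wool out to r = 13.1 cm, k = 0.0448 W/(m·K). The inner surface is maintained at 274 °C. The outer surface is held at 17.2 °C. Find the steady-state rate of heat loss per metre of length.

Series thermal resistances, inner to outer:
  R'_aluminium = ln(0.0531/0.0454)/(2πk) = 0.1567/(2π·221) = 1.128×10^-4 m·K/W
  R'_calcium silicate = ln(0.0926/0.0531)/(2πk) = 0.5561/(2π·0.0674) = 1.313 m·K/W
  R'_mineral wool = ln(0.131/0.0926)/(2πk) = 0.3469/(2π·0.0448) = 1.232 m·K/W
ΣR = 1.128×10^-4 + 1.313 + 1.232 = 2.545 m·K/W
Q' = ΔT/ΣR = (274 °C − 17.2 °C)/2.545 = 101 W/m

Q' = 101 W/m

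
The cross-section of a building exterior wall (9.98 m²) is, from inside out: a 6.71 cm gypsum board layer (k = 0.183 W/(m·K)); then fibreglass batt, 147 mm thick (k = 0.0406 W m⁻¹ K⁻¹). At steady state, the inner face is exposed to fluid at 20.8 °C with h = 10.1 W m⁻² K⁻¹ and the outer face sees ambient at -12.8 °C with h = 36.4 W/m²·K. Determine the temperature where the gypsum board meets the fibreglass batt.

Resistance network (inner→outer):
  R_conv,in = 1/(hA) = 1/(10.1·9.98) = 0.009921 K/W
  R_gypsum board = L/(kA) = 0.0671/(0.183·9.98) = 0.03674 K/W
  R_fibreglass batt = L/(kA) = 0.147/(0.0406·9.98) = 0.3628 K/W
  R_conv,out = 1/(hA) = 1/(36.4·9.98) = 0.002753 K/W
ΣR = 0.009921 + 0.03674 + 0.3628 + 0.002753 = 0.4122 K/W
Q = ΔT/ΣR = (20.8 °C − -12.8 °C)/0.4122 = 81.51 W
From the inner boundary to the gypsum board/fibreglass batt interface, ΣR_partial = 0.04666 K/W.
T_interface = T_in − Q·ΣR_partial = 20.8 °C − (81.51)(0.04666) = 17.0 °C

T = 17.0 °C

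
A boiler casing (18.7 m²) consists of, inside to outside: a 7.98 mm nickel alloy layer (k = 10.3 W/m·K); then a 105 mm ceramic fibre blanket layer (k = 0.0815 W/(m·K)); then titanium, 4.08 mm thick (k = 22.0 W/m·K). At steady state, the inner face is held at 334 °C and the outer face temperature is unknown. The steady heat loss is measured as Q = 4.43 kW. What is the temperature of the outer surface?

T_out = 28.6 °C

Series resistances:
  R_nickel alloy = L/(kA) = 0.00798/(10.3·18.7) = 4.143×10^-5 K/W
  R_ceramic fibre blanket = L/(kA) = 0.105/(0.0815·18.7) = 0.06890 K/W
  R_titanium = L/(kA) = 0.00408/(22.0·18.7) = 9.917×10^-6 K/W
ΣR = 0.06895 K/W
ΔT = Q·ΣR = 4430 × 0.06895 = 305.4 K
Heat flows outward, so T_out = T_in − ΔT = 334 − 305.4 = 28.6 °C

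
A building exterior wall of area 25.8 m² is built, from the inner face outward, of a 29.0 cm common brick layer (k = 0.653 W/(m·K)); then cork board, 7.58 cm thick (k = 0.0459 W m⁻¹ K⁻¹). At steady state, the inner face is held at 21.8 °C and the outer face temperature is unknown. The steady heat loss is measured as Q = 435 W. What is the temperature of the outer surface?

T_out = -13.5 °C

Sum the resistances:
  R_common brick = L/(kA) = 0.290/(0.653·25.8) = 0.01721 K/W
  R_cork board = L/(kA) = 0.0758/(0.0459·25.8) = 0.06401 K/W
ΣR = 0.08122 K/W
ΔT = Q·ΣR = 435 × 0.08122 = 35.33 K
Heat flows outward, so T_out = T_in − ΔT = 21.8 − 35.33 = -13.5 °C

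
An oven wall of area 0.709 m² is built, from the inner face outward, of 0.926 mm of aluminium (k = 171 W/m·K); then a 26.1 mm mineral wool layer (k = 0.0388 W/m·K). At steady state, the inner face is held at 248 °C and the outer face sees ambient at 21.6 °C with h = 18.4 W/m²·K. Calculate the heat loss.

Q = 221 W

Series thermal resistances, inner to outer:
  R_aluminium = L/(kA) = 9.26×10^-4/(171·0.709) = 7.638×10^-6 K/W
  R_mineral wool = L/(kA) = 0.0261/(0.0388·0.709) = 0.9488 K/W
  R_conv,out = 1/(hA) = 1/(18.4·0.709) = 0.07665 K/W
ΣR = 7.638×10^-6 + 0.9488 + 0.07665 = 1.025 K/W
Q = ΔT/ΣR = (248 °C − 21.6 °C)/1.025 = 221 W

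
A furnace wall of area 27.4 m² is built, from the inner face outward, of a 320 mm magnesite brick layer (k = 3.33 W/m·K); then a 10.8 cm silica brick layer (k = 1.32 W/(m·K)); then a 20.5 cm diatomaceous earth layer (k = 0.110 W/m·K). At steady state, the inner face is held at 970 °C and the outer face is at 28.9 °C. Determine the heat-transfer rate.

Q = 12.6 kW

Series thermal resistances, inner to outer:
  R_magnesite brick = L/(kA) = 0.320/(3.33·27.4) = 0.003507 K/W
  R_silica brick = L/(kA) = 0.108/(1.32·27.4) = 0.002986 K/W
  R_diatomaceous earth = L/(kA) = 0.205/(0.110·27.4) = 0.06802 K/W
ΣR = 0.003507 + 0.002986 + 0.06802 = 0.07451 K/W
Q = ΔT/ΣR = (970 °C − 28.9 °C)/0.07451 = 12600 W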